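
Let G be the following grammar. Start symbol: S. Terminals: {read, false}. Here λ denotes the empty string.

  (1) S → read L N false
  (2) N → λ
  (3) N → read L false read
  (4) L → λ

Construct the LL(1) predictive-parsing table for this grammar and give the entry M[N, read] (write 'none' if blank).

N → read L false read

FIRST(S): from S→read L N false we get {read}. So FIRST(S) = {read}.
FIRST(N): from N→λ we get {λ}; from N→read L false read we get {read}. So FIRST(N) = {λ, read}.
FIRST(L): from L→λ we get {λ}. So FIRST(L) = {λ}.
FOLLOW(S) includes $ since S is the start symbol.
FOLLOW(N): in S→read L N false, N is followed by false with FIRST {false}. Thus FOLLOW(N) = {false}.
For N → λ: FIRST(λ) = {λ}, so it goes in M[N, t] for t ∈ {}; since λ ∈ FIRST, also for every t ∈ FOLLOW(N) = {false}.
For N → read L false read: FIRST(read L false read) = {read}, so it goes in M[N, t] for t ∈ {read}.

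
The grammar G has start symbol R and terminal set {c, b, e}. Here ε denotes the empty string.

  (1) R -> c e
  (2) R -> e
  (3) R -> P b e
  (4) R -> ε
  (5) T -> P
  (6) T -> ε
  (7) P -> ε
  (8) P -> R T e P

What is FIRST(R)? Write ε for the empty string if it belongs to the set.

{ε, b, c, e}

FIRST(R): from R->c e we get {c}; from R->e we get {e}; from R->P b e we get {b, c, e}; from R->ε we get {ε}. So FIRST(R) = {ε, b, c, e}.
FIRST(T): from T->P we get {ε, b, c, e}; from T->ε we get {ε}. So FIRST(T) = {ε, b, c, e}.
FIRST(P): from P->ε we get {ε}; from P->R T e P we get {b, c, e}. So FIRST(P) = {ε, b, c, e}.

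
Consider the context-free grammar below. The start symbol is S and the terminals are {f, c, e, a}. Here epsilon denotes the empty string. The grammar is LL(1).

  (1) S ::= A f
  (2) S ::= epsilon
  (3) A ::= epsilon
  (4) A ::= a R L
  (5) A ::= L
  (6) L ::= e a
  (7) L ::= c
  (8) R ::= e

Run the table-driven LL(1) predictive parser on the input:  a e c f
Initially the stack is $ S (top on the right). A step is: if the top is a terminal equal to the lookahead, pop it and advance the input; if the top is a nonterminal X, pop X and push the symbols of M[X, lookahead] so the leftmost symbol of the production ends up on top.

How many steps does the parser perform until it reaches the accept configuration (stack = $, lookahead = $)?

8

     Stack      Input      Action
  1  $ S        a e c f $  expand S ::= A f
  2  $ f A      a e c f $  expand A ::= a R L
  3  $ f L R a  a e c f $  match a
  4  $ f L R    e c f $    expand R ::= e
  5  $ f L e    e c f $    match e
  6  $ f L      c f $      expand L ::= c
  7  $ f c      c f $      match c
  8  $ f        f $        match f
Accept reached after 8 steps.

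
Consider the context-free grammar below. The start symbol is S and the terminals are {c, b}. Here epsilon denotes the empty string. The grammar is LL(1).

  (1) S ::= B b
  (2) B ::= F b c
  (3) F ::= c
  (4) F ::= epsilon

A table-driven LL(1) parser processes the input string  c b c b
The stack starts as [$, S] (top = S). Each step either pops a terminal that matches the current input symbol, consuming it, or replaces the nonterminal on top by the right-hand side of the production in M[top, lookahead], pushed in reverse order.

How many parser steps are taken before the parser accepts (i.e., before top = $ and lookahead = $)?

step 1: stack=$ S  input=c b c b $  — expand S ::= B b
step 2: stack=$ b B  input=c b c b $  — expand B ::= F b c
step 3: stack=$ b c b F  input=c b c b $  — expand F ::= c
step 4: stack=$ b c b c  input=c b c b $  — match c
step 5: stack=$ b c b  input=b c b $  — match b
step 6: stack=$ b c  input=c b $  — match c
step 7: stack=$ b  input=b $  — match b
Accept reached after 7 steps.

7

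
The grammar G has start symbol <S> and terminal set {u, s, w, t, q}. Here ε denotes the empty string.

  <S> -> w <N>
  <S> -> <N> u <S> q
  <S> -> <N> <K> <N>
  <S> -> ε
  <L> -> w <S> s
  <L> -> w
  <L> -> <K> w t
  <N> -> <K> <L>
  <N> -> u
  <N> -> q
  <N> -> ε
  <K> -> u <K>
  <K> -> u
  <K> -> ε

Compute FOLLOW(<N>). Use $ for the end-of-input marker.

FIRST(<K>): from <K>->u <K> we get {u}; from <K>->u we get {u}; from <K>->ε we get {ε}. So FIRST(<K>) = {ε, u}.
FIRST(<L>): from <L>->w <S> s we get {w}; from <L>->w we get {w}; from <L>-><K> w t we get {u, w}. So FIRST(<L>) = {u, w}.
FIRST(<N>): from <N>-><K> <L> we get {u, w}; from <N>->u we get {u}; from <N>->q we get {q}; from <N>->ε we get {ε}. So FIRST(<N>) = {ε, q, u, w}.
FIRST(<S>): from <S>->w <N> we get {w}; from <S>-><N> u <S> q we get {q, u, w}; from <S>-><N> <K> <N> we get {ε, q, u, w}; from <S>->ε we get {ε}. So FIRST(<S>) = {ε, q, u, w}.
FOLLOW(<S>) includes $ since <S> is the start symbol.
FOLLOW(<S>): in <S>-><N> u <S> q, <S> is followed by q with FIRST {q}; in <L>->w <S> s, <S> is followed by s with FIRST {s}. Thus FOLLOW(<S>) = {$, q, s}.
FOLLOW(<N>): in <S>->w <N>, the suffix after <N> is empty, so FOLLOW(<N>) ⊇ FOLLOW(<S>) = {$, q, s}; in <S>-><N> u <S> q, <N> is followed by u <S> q with FIRST {u}; in <S>-><N> <K> <N> (occurrence 1), <N> is followed by <K> <N> with FIRST {ε, q, u, w}; in <S>-><N> <K> <N> (occurrence 1), the suffix after <N> is nullable, so FOLLOW(<N>) ⊇ FOLLOW(<S>) = {$, q, s}; in <S>-><N> <K> <N> (occurrence 2), the suffix after <N> is empty, so FOLLOW(<N>) ⊇ FOLLOW(<S>) = {$, q, s}. Thus FOLLOW(<N>) = {$, q, s, u, w}.
FOLLOW(<L>): in <N>-><K> <L>, the suffix after <L> is empty, so FOLLOW(<L>) ⊇ FOLLOW(<N>) = {$, q, s, u, w}. Thus FOLLOW(<L>) = {$, q, s, u, w}.
FOLLOW(<K>): in <S>-><N> <K> <N>, <K> is followed by <N> with FIRST {ε, q, u, w}; in <S>-><N> <K> <N>, the suffix after <K> is nullable, so FOLLOW(<K>) ⊇ FOLLOW(<S>) = {$, q, s}; in <L>-><K> w t, <K> is followed by w t with FIRST {w}; in <N>-><K> <L>, <K> is followed by <L> with FIRST {u, w}; in <K>->u <K>, the suffix after <K> is empty (adds nothing new). Thus FOLLOW(<K>) = {$, q, s, u, w}.

{$, q, s, u, w}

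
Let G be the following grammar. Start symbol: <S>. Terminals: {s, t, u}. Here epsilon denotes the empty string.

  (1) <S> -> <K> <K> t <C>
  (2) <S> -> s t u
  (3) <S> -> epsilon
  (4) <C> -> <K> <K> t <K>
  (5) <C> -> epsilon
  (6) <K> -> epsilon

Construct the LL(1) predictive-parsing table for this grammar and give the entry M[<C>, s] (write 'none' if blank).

none

FIRST(<K>) = {epsilon}
FIRST(<S>) = {epsilon, s, t}  (via <K> <K> t <C>)
FIRST(<C>) = {epsilon, t}  (via <K> <K> t <K>)
FOLLOW(<S>) includes $ since <S> is the start symbol.
FOLLOW(<S>): <S> appears on no right-hand side. Thus FOLLOW(<S>) = {$}.
FOLLOW(<C>): in <S>-><K> <K> t <C>, the suffix after <C> is empty, so FOLLOW(<C>) ⊇ FOLLOW(<S>) = {$}. Thus FOLLOW(<C>) = {$}.
For <C> -> <K> <K> t <K>: FIRST(<K> <K> t <K>) = {t}, so it goes in M[<C>, t] for t ∈ {t}.
For <C> -> epsilon: FIRST(epsilon) = {epsilon}, so it goes in M[<C>, t] for t ∈ {}; since epsilon ∈ FIRST, also for every t ∈ FOLLOW(<C>) = {$}.
None of these place a production in M[<C>, s].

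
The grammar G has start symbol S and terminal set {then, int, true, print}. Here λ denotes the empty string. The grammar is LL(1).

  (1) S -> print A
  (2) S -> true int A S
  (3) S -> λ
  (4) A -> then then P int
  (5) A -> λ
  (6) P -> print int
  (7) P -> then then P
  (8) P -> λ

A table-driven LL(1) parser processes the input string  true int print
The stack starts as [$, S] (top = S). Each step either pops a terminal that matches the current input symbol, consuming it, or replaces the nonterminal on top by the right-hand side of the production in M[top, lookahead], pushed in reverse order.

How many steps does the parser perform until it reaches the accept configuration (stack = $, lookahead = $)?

7

step 1: stack=$ S  input=true int print $  — expand S -> true int A S
step 2: stack=$ S A int true  input=true int print $  — match true
step 3: stack=$ S A int  input=int print $  — match int
step 4: stack=$ S A  input=print $  — expand A -> λ
step 5: stack=$ S  input=print $  — expand S -> print A
step 6: stack=$ A print  input=print $  — match print
step 7: stack=$ A  input=$  — expand A -> λ
Accept reached after 7 steps.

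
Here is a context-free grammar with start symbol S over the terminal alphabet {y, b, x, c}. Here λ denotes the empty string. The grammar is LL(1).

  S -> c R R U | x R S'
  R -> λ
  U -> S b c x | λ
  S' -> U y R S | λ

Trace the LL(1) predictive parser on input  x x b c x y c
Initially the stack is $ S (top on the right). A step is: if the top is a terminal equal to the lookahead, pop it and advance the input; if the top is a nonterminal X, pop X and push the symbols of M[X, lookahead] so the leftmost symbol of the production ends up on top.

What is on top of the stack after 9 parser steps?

     Stack                 Input            Action
  1  $ S                   x x b c x y c $  expand S -> x R S'
  2  $ S' R x              x x b c x y c $  match x
  3  $ S' R                x b c x y c $    expand R -> λ
  4  $ S'                  x b c x y c $    expand S' -> U y R S
  5  $ S R y U             x b c x y c $    expand U -> S b c x
  6  $ S R y x c b S       x b c x y c $    expand S -> x R S'
  7  $ S R y x c b S' R x  x b c x y c $    match x
  8  $ S R y x c b S' R    b c x y c $      expand R -> λ
  9  $ S R y x c b S'      b c x y c $      expand S' -> λ
Stack after step 9: $ S R y x c b (top = b).

b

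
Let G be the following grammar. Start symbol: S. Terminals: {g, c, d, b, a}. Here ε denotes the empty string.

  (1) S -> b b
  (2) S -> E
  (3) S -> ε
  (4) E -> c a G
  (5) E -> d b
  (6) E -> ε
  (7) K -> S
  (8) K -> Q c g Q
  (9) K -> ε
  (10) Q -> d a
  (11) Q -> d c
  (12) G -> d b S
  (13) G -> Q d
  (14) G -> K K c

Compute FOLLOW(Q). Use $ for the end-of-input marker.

FIRST(E): from E->c a G we get {c}; from E->d b we get {d}; from E->ε we get {ε}. So FIRST(E) = {ε, c, d}.
FIRST(Q): from Q->d a we get {d}; from Q->d c we get {d}. So FIRST(Q) = {d}.
FIRST(S): from S->b b we get {b}; from S->E we get {ε, c, d}; from S->ε we get {ε}. So FIRST(S) = {ε, b, c, d}.
FIRST(K): from K->S we get {ε, b, c, d}; from K->Q c g Q we get {d}; from K->ε we get {ε}. So FIRST(K) = {ε, b, c, d}.
FIRST(G): from G->d b S we get {d}; from G->Q d we get {d}; from G->K K c we get {b, c, d}. So FIRST(G) = {b, c, d}.
FOLLOW(S) includes $ since S is the start symbol.
FOLLOW(K): in G->K K c (occurrence 1), K is followed by K c with FIRST {b, c, d}; in G->K K c (occurrence 2), K is followed by c with FIRST {c}. Thus FOLLOW(K) = {b, c, d}.
FOLLOW(Q): in K->Q c g Q (occurrence 1), Q is followed by c g Q with FIRST {c}; in K->Q c g Q (occurrence 2), the suffix after Q is empty, so FOLLOW(Q) ⊇ FOLLOW(K) = {b, c, d}; in G->Q d, Q is followed by d with FIRST {d}. Thus FOLLOW(Q) = {b, c, d}.
FOLLOW(S): in K->S, the suffix after S is empty, so FOLLOW(S) ⊇ FOLLOW(K) = {b, c, d}; in G->d b S, the suffix after S is empty, so FOLLOW(S) ⊇ FOLLOW(G) = {$, b, c, d}. Thus FOLLOW(S) = {$, b, c, d}.
FOLLOW(E): in S->E, the suffix after E is empty, so FOLLOW(E) ⊇ FOLLOW(S) = {$, b, c, d}. Thus FOLLOW(E) = {$, b, c, d}.
FOLLOW(G): in E->c a G, the suffix after G is empty, so FOLLOW(G) ⊇ FOLLOW(E) = {$, b, c, d}. Thus FOLLOW(G) = {$, b, c, d}.

{b, c, d}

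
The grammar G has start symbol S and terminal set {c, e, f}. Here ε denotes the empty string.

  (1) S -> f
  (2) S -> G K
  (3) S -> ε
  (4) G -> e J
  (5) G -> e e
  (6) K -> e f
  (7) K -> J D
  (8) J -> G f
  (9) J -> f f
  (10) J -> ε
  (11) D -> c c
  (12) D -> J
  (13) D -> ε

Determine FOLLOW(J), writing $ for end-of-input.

{$, c, e, f}

FIRST(G): from G->e J we get {e}; from G->e e we get {e}. So FIRST(G) = {e}.
FIRST(S): from S->f we get {f}; from S->G K we get {e}; from S->ε we get {ε}. So FIRST(S) = {ε, e, f}.
FIRST(J): from J->G f we get {e}; from J->f f we get {f}; from J->ε we get {ε}. So FIRST(J) = {ε, e, f}.
FIRST(D): from D->c c we get {c}; from D->J we get {ε, e, f}; from D->ε we get {ε}. So FIRST(D) = {ε, c, e, f}.
FIRST(K): from K->e f we get {e}; from K->J D we get {ε, c, e, f}. So FIRST(K) = {ε, c, e, f}.
FOLLOW(S) includes $ since S is the start symbol.
FOLLOW(S): S appears on no right-hand side. Thus FOLLOW(S) = {$}.
FOLLOW(G): in S->G K, G is followed by K with FIRST {ε, c, e, f}; in S->G K, the suffix after G is nullable, so FOLLOW(G) ⊇ FOLLOW(S) = {$}; in J->G f, G is followed by f with FIRST {f}. Thus FOLLOW(G) = {$, c, e, f}.
FOLLOW(K): in S->G K, the suffix after K is empty, so FOLLOW(K) ⊇ FOLLOW(S) = {$}. Thus FOLLOW(K) = {$}.
FOLLOW(D): in K->J D, the suffix after D is empty, so FOLLOW(D) ⊇ FOLLOW(K) = {$}. Thus FOLLOW(D) = {$}.
FOLLOW(J): in G->e J, the suffix after J is empty, so FOLLOW(J) ⊇ FOLLOW(G) = {$, c, e, f}; in K->J D, J is followed by D with FIRST {ε, c, e, f}; in K->J D, the suffix after J is nullable, so FOLLOW(J) ⊇ FOLLOW(K) = {$}; in D->J, the suffix after J is empty, so FOLLOW(J) ⊇ FOLLOW(D) = {$}. Thus FOLLOW(J) = {$, c, e, f}.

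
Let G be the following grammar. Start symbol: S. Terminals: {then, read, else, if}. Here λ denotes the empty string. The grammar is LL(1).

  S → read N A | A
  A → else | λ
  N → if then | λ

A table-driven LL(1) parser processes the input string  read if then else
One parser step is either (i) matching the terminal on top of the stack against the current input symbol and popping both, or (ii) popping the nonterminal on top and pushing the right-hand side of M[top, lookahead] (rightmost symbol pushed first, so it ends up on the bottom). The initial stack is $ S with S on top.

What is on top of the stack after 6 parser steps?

else

step 1: stack=$ S  input=read if then else $  — expand S → read N A
step 2: stack=$ A N read  input=read if then else $  — match read
step 3: stack=$ A N  input=if then else $  — expand N → if then
step 4: stack=$ A then if  input=if then else $  — match if
step 5: stack=$ A then  input=then else $  — match then
step 6: stack=$ A  input=else $  — expand A → else
Stack after step 6: $ else (top = else).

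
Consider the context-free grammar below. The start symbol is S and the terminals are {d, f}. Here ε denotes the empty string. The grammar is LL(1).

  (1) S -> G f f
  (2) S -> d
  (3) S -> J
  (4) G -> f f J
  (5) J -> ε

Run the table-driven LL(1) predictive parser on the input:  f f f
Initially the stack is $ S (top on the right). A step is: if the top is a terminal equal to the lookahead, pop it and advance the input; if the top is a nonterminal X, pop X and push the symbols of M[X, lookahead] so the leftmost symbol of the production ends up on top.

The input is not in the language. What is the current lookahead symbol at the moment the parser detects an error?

$

step 1: stack=$ S  input=f f f $  — expand S -> G f f
step 2: stack=$ f f G  input=f f f $  — expand G -> f f J
step 3: stack=$ f f J f f  input=f f f $  — match f
step 4: stack=$ f f J f  input=f f $  — match f
step 5: stack=$ f f J  input=f $  — expand J -> ε
step 6: stack=$ f f  input=f $  — match f
step 7: stack=$ f  input=$  — error: top is terminal f but lookahead is $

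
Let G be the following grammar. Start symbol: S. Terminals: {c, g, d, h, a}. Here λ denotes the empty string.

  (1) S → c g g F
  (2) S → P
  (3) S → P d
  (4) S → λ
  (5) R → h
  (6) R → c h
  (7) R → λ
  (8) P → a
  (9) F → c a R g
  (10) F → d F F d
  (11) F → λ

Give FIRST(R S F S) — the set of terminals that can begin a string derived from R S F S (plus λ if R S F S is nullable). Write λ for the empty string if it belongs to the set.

{λ, a, c, d, h}

FIRST(R): from R→h we get {h}; from R→c h we get {c}; from R→λ we get {λ}. So FIRST(R) = {λ, c, h}.
FIRST(P): from P→a we get {a}. So FIRST(P) = {a}.
FIRST(F): from F→c a R g we get {c}; from F→d F F d we get {d}; from F→λ we get {λ}. So FIRST(F) = {λ, c, d}.
FIRST(S): from S→c g g F we get {c}; from S→P we get {a}; from S→P d we get {a}; from S→λ we get {λ}. So FIRST(S) = {λ, a, c}.
FIRST(R S F S): take FIRST of each symbol in turn, carrying on past any symbol whose FIRST contains λ; result {λ, a, c, d, h}.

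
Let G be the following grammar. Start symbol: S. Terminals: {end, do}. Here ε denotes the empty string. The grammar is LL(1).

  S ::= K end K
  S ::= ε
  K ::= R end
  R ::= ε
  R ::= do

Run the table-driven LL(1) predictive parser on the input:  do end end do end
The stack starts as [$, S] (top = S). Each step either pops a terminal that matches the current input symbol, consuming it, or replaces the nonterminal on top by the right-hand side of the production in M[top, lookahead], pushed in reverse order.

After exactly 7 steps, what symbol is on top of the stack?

     Stack           Input                Action
  1  $ S             do end end do end $  expand S ::= K end K
  2  $ K end K       do end end do end $  expand K ::= R end
  3  $ K end end R   do end end do end $  expand R ::= do
  4  $ K end end do  do end end do end $  match do
  5  $ K end end     end end do end $     match end
  6  $ K end         end do end $         match end
  7  $ K             do end $             expand K ::= R end
Stack after step 7: $ end R (top = R).

R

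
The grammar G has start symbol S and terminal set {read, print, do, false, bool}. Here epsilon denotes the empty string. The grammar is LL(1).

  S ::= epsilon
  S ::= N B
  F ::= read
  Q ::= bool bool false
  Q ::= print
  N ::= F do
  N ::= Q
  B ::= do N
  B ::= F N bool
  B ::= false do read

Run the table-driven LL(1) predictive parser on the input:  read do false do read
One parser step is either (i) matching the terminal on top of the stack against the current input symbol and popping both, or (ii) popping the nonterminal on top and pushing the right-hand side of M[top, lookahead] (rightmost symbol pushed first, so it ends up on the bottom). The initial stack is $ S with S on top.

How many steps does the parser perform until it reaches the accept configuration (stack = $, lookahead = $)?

9

step 1: stack=$ S  input=read do false do read $  — expand S ::= N B
step 2: stack=$ B N  input=read do false do read $  — expand N ::= F do
step 3: stack=$ B do F  input=read do false do read $  — expand F ::= read
step 4: stack=$ B do read  input=read do false do read $  — match read
step 5: stack=$ B do  input=do false do read $  — match do
step 6: stack=$ B  input=false do read $  — expand B ::= false do read
step 7: stack=$ read do false  input=false do read $  — match false
step 8: stack=$ read do  input=do read $  — match do
step 9: stack=$ read  input=read $  — match read
Accept reached after 9 steps.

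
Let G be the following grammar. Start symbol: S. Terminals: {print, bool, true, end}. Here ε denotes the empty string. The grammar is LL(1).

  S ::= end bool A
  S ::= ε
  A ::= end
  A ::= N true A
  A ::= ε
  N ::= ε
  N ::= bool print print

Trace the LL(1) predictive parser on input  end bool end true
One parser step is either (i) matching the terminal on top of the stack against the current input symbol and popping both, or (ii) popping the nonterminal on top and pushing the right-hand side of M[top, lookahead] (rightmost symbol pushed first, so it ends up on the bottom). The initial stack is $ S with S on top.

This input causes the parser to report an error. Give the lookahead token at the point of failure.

true

step 1: stack=$ S  input=end bool end true $  — expand S ::= end bool A
step 2: stack=$ A bool end  input=end bool end true $  — match end
step 3: stack=$ A bool  input=bool end true $  — match bool
step 4: stack=$ A  input=end true $  — expand A ::= end
step 5: stack=$ end  input=end true $  — match end
step 6: stack=$  input=true $  — error: stack empty but input remains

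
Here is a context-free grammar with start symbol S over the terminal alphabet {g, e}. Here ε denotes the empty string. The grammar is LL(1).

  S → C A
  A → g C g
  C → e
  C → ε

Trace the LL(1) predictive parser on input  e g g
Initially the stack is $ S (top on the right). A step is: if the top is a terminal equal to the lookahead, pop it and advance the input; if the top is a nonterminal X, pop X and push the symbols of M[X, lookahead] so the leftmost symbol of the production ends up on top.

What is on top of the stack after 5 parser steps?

C

     Stack    Input    Action
  1  $ S      e g g $  expand S → C A
  2  $ A C    e g g $  expand C → e
  3  $ A e    e g g $  match e
  4  $ A      g g $    expand A → g C g
  5  $ g C g  g g $    match g
Stack after step 5: $ g C (top = C).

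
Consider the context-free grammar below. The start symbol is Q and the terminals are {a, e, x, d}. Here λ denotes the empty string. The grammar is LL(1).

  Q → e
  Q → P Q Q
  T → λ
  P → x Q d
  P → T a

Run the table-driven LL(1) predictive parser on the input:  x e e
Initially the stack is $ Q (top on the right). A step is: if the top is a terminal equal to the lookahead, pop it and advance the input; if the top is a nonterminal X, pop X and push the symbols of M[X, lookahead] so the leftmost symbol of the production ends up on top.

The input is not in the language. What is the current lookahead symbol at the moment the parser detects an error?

step 1: stack=$ Q  input=x e e $  — expand Q → P Q Q
step 2: stack=$ Q Q P  input=x e e $  — expand P → x Q d
step 3: stack=$ Q Q d Q x  input=x e e $  — match x
step 4: stack=$ Q Q d Q  input=e e $  — expand Q → e
step 5: stack=$ Q Q d e  input=e e $  — match e
step 6: stack=$ Q Q d  input=e $  — error: top is terminal d but lookahead is e

e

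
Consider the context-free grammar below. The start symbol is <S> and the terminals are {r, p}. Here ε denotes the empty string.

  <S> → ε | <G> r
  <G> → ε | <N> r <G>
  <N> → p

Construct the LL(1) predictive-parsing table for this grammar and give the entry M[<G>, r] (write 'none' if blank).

<G> → ε

FIRST(<N>): from <N>→p we get {p}. So FIRST(<N>) = {p}.
FIRST(<G>): from <G>→ε we get {ε}; from <G>→<N> r <G> we get {p}. So FIRST(<G>) = {ε, p}.
FIRST(<S>): from <S>→ε we get {ε}; from <S>→<G> r we get {p, r}. So FIRST(<S>) = {ε, p, r}.
FOLLOW(<S>) includes $ since <S> is the start symbol.
FOLLOW(<G>): in <S>→<G> r, <G> is followed by r with FIRST {r}; in <G>→<N> r <G>, the suffix after <G> is empty (adds nothing new). Thus FOLLOW(<G>) = {r}.
For <G> → ε: FIRST(ε) = {ε}, so it goes in M[<G>, t] for t ∈ {}; since ε ∈ FIRST, also for every t ∈ FOLLOW(<G>) = {r}.
For <G> → <N> r <G>: FIRST(<N> r <G>) = {p}, so it goes in M[<G>, t] for t ∈ {p}.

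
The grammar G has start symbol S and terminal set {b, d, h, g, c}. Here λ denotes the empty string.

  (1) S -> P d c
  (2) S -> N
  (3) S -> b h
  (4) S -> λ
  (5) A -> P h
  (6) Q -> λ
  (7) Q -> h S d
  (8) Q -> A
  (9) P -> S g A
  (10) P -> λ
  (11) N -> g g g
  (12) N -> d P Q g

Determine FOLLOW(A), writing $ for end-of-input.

FIRST(N) = {d, g}
FIRST(S) = {λ, b, d, g}  (via P d c, N)
FIRST(P) = {λ, b, d, g}  (via S g A)
FIRST(A) = {b, d, g, h}  (via P h)
FIRST(Q) = {λ, b, d, g, h}  (via A)
FOLLOW(S) includes $ since S is the start symbol.
FOLLOW(S): in Q->h S d, S is followed by d with FIRST {d}; in P->S g A, S is followed by g A with FIRST {g}. Thus FOLLOW(S) = {$, d, g}.
FOLLOW(Q): in N->d P Q g, Q is followed by g with FIRST {g}. Thus FOLLOW(Q) = {g}.
FOLLOW(P): in S->P d c, P is followed by d c with FIRST {d}; in A->P h, P is followed by h with FIRST {h}; in N->d P Q g, P is followed by Q g with FIRST {b, d, g, h}. Thus FOLLOW(P) = {b, d, g, h}.
FOLLOW(A): in Q->A, the suffix after A is empty, so FOLLOW(A) ⊇ FOLLOW(Q) = {g}; in P->S g A, the suffix after A is empty, so FOLLOW(A) ⊇ FOLLOW(P) = {b, d, g, h}. Thus FOLLOW(A) = {b, d, g, h}.
FOLLOW(N): in S->N, the suffix after N is empty, so FOLLOW(N) ⊇ FOLLOW(S) = {$, d, g}. Thus FOLLOW(N) = {$, d, g}.

{b, d, g, h}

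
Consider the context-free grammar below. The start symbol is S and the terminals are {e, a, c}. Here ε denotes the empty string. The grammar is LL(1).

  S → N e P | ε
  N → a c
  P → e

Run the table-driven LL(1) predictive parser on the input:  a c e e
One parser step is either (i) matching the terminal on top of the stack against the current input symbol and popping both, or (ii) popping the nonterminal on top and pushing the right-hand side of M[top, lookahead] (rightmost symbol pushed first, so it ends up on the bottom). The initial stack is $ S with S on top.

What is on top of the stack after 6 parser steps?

e

step 1: stack=$ S  input=a c e e $  — expand S → N e P
step 2: stack=$ P e N  input=a c e e $  — expand N → a c
step 3: stack=$ P e c a  input=a c e e $  — match a
step 4: stack=$ P e c  input=c e e $  — match c
step 5: stack=$ P e  input=e e $  — match e
step 6: stack=$ P  input=e $  — expand P → e
Stack after step 6: $ e (top = e).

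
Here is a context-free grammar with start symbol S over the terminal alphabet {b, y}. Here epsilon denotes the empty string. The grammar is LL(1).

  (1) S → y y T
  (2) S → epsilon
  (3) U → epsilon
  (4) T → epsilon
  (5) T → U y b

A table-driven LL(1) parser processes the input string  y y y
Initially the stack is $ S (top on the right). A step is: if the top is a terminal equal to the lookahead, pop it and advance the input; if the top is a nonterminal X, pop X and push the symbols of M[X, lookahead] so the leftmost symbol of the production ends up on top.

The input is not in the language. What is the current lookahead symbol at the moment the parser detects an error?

$

     Stack    Input    Action
  1  $ S      y y y $  expand S → y y T
  2  $ T y y  y y y $  match y
  3  $ T y    y y $    match y
  4  $ T      y $      expand T → U y b
  5  $ b y U  y $      expand U → epsilon
  6  $ b y    y $      match y
  7  $ b      $        error: top is terminal b but lookahead is $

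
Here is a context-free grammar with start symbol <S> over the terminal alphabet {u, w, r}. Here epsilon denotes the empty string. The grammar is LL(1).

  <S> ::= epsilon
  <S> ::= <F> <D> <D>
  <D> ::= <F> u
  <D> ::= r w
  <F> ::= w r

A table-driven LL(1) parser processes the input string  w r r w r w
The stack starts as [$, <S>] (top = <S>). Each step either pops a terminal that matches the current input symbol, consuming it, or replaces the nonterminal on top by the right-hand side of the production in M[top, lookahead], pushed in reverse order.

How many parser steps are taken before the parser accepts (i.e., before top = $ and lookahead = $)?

10

      Stack          Input          Action
   1  $ <S>          w r r w r w $  expand <S> ::= <F> <D> <D>
   2  $ <D> <D> <F>  w r r w r w $  expand <F> ::= w r
   3  $ <D> <D> r w  w r r w r w $  match w
   4  $ <D> <D> r    r r w r w $    match r
   5  $ <D> <D>      r w r w $      expand <D> ::= r w
   6  $ <D> w r      r w r w $      match r
   7  $ <D> w        w r w $        match w
   8  $ <D>          r w $          expand <D> ::= r w
   9  $ w r          r w $          match r
  10  $ w            w $            match w
Accept reached after 10 steps.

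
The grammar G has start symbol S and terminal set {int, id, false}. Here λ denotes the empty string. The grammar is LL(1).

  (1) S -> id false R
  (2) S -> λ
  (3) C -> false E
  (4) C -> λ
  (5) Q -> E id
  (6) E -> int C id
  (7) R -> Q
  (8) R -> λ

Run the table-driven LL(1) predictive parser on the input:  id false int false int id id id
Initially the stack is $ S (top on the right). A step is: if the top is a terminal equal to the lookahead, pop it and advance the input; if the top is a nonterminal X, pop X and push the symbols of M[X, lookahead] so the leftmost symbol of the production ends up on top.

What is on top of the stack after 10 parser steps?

int

      Stack            Input                              Action
   1  $ S              id false int false int id id id $  expand S -> id false R
   2  $ R false id     id false int false int id id id $  match id
   3  $ R false        false int false int id id id $     match false
   4  $ R              int false int id id id $           expand R -> Q
   5  $ Q              int false int id id id $           expand Q -> E id
   6  $ id E           int false int id id id $           expand E -> int C id
   7  $ id id C int    int false int id id id $           match int
   8  $ id id C        false int id id id $               expand C -> false E
   9  $ id id E false  false int id id id $               match false
  10  $ id id E        int id id id $                     expand E -> int C id
Stack after step 10: $ id id id C int (top = int).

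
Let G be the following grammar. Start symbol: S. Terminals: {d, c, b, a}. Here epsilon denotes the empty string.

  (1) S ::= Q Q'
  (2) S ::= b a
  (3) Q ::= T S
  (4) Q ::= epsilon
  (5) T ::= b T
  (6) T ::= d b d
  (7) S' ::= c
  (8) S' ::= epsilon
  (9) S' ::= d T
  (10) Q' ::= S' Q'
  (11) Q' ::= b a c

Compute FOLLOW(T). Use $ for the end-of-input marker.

FIRST(T): from T::=b T we get {b}; from T::=d b d we get {d}. So FIRST(T) = {b, d}.
FIRST(S'): from S'::=c we get {c}; from S'::=epsilon we get {epsilon}; from S'::=d T we get {d}. So FIRST(S') = {epsilon, c, d}.
FIRST(Q): from Q::=T S we get {b, d}; from Q::=epsilon we get {epsilon}. So FIRST(Q) = {epsilon, b, d}.
FIRST(Q'): from Q'::=S' Q' we get {b, c, d}; from Q'::=b a c we get {b}. So FIRST(Q') = {b, c, d}.
FIRST(S): from S::=Q Q' we get {b, c, d}; from S::=b a we get {b}. So FIRST(S) = {b, c, d}.
FOLLOW(S) includes $ since S is the start symbol.
FOLLOW(Q): in S::=Q Q', Q is followed by Q' with FIRST {b, c, d}. Thus FOLLOW(Q) = {b, c, d}.
FOLLOW(S): in Q::=T S, the suffix after S is empty, so FOLLOW(S) ⊇ FOLLOW(Q) = {b, c, d}. Thus FOLLOW(S) = {$, b, c, d}.
FOLLOW(S'): in Q'::=S' Q', S' is followed by Q' with FIRST {b, c, d}. Thus FOLLOW(S') = {b, c, d}.
FOLLOW(T): in Q::=T S, T is followed by S with FIRST {b, c, d}; in T::=b T, the suffix after T is empty (adds nothing new); in S'::=d T, the suffix after T is empty, so FOLLOW(T) ⊇ FOLLOW(S') = {b, c, d}. Thus FOLLOW(T) = {b, c, d}.
FOLLOW(Q'): in S::=Q Q', the suffix after Q' is empty, so FOLLOW(Q') ⊇ FOLLOW(S) = {$, b, c, d}; in Q'::=S' Q', the suffix after Q' is empty (adds nothing new). Thus FOLLOW(Q') = {$, b, c, d}.

{b, c, d}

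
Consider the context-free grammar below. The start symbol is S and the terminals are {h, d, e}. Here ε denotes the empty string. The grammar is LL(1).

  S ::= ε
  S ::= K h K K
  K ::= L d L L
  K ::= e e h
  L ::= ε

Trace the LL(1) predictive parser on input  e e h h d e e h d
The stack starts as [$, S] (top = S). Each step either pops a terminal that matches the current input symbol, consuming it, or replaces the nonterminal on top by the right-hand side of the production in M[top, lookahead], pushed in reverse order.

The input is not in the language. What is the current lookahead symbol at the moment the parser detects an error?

      Stack          Input                Action
   1  $ S            e e h h d e e h d $  expand S ::= K h K K
   2  $ K K h K      e e h h d e e h d $  expand K ::= e e h
   3  $ K K h h e e  e e h h d e e h d $  match e
   4  $ K K h h e    e h h d e e h d $    match e
   5  $ K K h h      h h d e e h d $      match h
   6  $ K K h        h d e e h d $        match h
   7  $ K K          d e e h d $          expand K ::= L d L L
   8  $ K L L d L    d e e h d $          expand L ::= ε
   9  $ K L L d      d e e h d $          match d
  10  $ K L L        e e h d $            expand L ::= ε
  11  $ K L          e e h d $            expand L ::= ε
  12  $ K            e e h d $            expand K ::= e e h
  13  $ h e e        e e h d $            match e
  14  $ h e          e h d $              match e
  15  $ h            h d $                match h
  16  $              d $                  error: stack empty but input remains

d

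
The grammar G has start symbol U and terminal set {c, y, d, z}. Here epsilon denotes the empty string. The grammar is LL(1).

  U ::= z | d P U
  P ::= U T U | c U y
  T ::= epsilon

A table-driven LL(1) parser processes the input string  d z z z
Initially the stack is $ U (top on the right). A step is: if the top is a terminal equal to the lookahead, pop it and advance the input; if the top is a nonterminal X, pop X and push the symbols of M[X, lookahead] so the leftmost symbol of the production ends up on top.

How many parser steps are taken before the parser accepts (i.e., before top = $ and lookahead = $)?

      Stack      Input      Action
   1  $ U        d z z z $  expand U ::= d P U
   2  $ U P d    d z z z $  match d
   3  $ U P      z z z $    expand P ::= U T U
   4  $ U U T U  z z z $    expand U ::= z
   5  $ U U T z  z z z $    match z
   6  $ U U T    z z $      expand T ::= epsilon
   7  $ U U      z z $      expand U ::= z
   8  $ U z      z z $      match z
   9  $ U        z $        expand U ::= z
  10  $ z        z $        match z
Accept reached after 10 steps.

10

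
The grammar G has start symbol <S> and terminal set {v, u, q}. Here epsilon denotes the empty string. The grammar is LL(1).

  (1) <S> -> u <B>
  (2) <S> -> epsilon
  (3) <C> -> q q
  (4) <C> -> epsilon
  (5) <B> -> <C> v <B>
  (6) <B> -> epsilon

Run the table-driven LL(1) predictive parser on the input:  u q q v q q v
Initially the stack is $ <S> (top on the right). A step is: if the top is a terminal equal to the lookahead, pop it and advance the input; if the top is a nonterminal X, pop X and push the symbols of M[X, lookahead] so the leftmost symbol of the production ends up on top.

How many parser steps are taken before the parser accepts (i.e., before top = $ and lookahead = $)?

13

      Stack        Input            Action
   1  $ <S>        u q q v q q v $  expand <S> -> u <B>
   2  $ <B> u      u q q v q q v $  match u
   3  $ <B>        q q v q q v $    expand <B> -> <C> v <B>
   4  $ <B> v <C>  q q v q q v $    expand <C> -> q q
   5  $ <B> v q q  q q v q q v $    match q
   6  $ <B> v q    q v q q v $      match q
   7  $ <B> v      v q q v $        match v
   8  $ <B>        q q v $          expand <B> -> <C> v <B>
   9  $ <B> v <C>  q q v $          expand <C> -> q q
  10  $ <B> v q q  q q v $          match q
  11  $ <B> v q    q v $            match q
  12  $ <B> v      v $              match v
  13  $ <B>        $                expand <B> -> epsilon
Accept reached after 13 steps.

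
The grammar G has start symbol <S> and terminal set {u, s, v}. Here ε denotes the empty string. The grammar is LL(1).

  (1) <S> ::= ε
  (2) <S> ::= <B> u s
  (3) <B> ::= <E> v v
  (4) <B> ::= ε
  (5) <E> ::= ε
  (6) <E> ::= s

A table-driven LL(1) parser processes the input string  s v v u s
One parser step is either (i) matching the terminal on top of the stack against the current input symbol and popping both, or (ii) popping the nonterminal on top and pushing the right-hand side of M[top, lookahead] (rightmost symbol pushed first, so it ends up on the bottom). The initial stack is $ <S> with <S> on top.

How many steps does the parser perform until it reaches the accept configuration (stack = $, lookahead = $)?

8

     Stack          Input        Action
  1  $ <S>          s v v u s $  expand <S> ::= <B> u s
  2  $ s u <B>      s v v u s $  expand <B> ::= <E> v v
  3  $ s u v v <E>  s v v u s $  expand <E> ::= s
  4  $ s u v v s    s v v u s $  match s
  5  $ s u v v      v v u s $    match v
  6  $ s u v        v u s $      match v
  7  $ s u          u s $        match u
  8  $ s            s $          match s
Accept reached after 8 steps.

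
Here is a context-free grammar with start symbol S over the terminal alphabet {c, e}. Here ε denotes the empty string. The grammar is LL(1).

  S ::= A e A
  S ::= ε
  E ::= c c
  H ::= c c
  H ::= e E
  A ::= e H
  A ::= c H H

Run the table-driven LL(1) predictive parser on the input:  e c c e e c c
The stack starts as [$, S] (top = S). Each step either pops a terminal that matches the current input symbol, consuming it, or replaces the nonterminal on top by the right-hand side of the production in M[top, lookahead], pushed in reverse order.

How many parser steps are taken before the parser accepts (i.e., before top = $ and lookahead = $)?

12

step 1: stack=$ S  input=e c c e e c c $  — expand S ::= A e A
step 2: stack=$ A e A  input=e c c e e c c $  — expand A ::= e H
step 3: stack=$ A e H e  input=e c c e e c c $  — match e
step 4: stack=$ A e H  input=c c e e c c $  — expand H ::= c c
step 5: stack=$ A e c c  input=c c e e c c $  — match c
step 6: stack=$ A e c  input=c e e c c $  — match c
step 7: stack=$ A e  input=e e c c $  — match e
step 8: stack=$ A  input=e c c $  — expand A ::= e H
step 9: stack=$ H e  input=e c c $  — match e
step 10: stack=$ H  input=c c $  — expand H ::= c c
step 11: stack=$ c c  input=c c $  — match c
step 12: stack=$ c  input=c $  — match c
Accept reached after 12 steps.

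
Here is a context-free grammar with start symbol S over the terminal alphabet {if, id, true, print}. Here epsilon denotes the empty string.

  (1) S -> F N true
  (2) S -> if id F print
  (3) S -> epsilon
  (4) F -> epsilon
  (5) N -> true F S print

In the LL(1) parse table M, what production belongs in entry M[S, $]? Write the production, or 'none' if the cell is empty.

S -> epsilon

FIRST(F) = {epsilon}
FIRST(N) = {true}
FIRST(S) = {epsilon, if, true}  (via F N true)
FOLLOW(S) includes $ since S is the start symbol.
FOLLOW(S): in N->true F S print, S is followed by print with FIRST {print}. Thus FOLLOW(S) = {$, print}.
For S -> F N true: FIRST(F N true) = {true}, so it goes in M[S, t] for t ∈ {true}.
For S -> if id F print: FIRST(if id F print) = {if}, so it goes in M[S, t] for t ∈ {if}.
For S -> epsilon: FIRST(epsilon) = {epsilon}, so it goes in M[S, t] for t ∈ {}; since epsilon ∈ FIRST, also for every t ∈ FOLLOW(S) = {$, print}.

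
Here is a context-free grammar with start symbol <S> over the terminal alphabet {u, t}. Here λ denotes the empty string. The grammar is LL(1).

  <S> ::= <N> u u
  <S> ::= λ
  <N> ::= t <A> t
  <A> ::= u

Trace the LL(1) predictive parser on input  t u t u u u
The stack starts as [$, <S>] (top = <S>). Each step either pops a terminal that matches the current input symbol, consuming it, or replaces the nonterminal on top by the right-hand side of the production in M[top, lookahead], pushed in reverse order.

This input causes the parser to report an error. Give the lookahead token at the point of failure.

u

step 1: stack=$ <S>  input=t u t u u u $  — expand <S> ::= <N> u u
step 2: stack=$ u u <N>  input=t u t u u u $  — expand <N> ::= t <A> t
step 3: stack=$ u u t <A> t  input=t u t u u u $  — match t
step 4: stack=$ u u t <A>  input=u t u u u $  — expand <A> ::= u
step 5: stack=$ u u t u  input=u t u u u $  — match u
step 6: stack=$ u u t  input=t u u u $  — match t
step 7: stack=$ u u  input=u u u $  — match u
step 8: stack=$ u  input=u u $  — match u
step 9: stack=$  input=u $  — error: stack empty but input remains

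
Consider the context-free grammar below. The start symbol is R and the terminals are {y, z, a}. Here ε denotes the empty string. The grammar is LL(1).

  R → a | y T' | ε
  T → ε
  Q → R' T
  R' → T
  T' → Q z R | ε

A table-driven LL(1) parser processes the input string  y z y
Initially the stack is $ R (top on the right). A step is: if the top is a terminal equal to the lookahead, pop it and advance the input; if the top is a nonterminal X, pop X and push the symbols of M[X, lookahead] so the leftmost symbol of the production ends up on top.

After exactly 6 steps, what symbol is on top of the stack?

T

     Stack       Input    Action
  1  $ R         y z y $  expand R → y T'
  2  $ T' y      y z y $  match y
  3  $ T'        z y $    expand T' → Q z R
  4  $ R z Q     z y $    expand Q → R' T
  5  $ R z T R'  z y $    expand R' → T
  6  $ R z T T   z y $    expand T → ε
Stack after step 6: $ R z T (top = T).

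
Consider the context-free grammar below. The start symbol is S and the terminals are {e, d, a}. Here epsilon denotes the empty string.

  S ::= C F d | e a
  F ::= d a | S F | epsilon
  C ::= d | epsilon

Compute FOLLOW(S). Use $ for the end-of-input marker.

{$, d, e}

FIRST(C) = {epsilon, d}
FIRST(S) = {d, e}  (via C F d)
FIRST(F) = {epsilon, d, e}  (via S F)
FOLLOW(S) includes $ since S is the start symbol.
FOLLOW(F): in S::=C F d, F is followed by d with FIRST {d}; in F::=S F, the suffix after F is empty (adds nothing new). Thus FOLLOW(F) = {d}.
FOLLOW(S): in F::=S F, S is followed by F with FIRST {epsilon, d, e}; in F::=S F, the suffix after S is nullable, so FOLLOW(S) ⊇ FOLLOW(F) = {d}. Thus FOLLOW(S) = {$, d, e}.
FOLLOW(C): in S::=C F d, C is followed by F d with FIRST {d, e}. Thus FOLLOW(C) = {d, e}.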